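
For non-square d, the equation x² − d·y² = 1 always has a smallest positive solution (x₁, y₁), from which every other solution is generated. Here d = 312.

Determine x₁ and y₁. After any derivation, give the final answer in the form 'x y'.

53 3

√312 = [17; 1,1,1,34, …], period ℓ=4 (even) → k=3
a_0=17:  p_0=17·1+0=17,  q_0=17·0+1=1
a_1=1:  p_1=1·17+1=18,  q_1=1·1+0=1
a_2=1:  p_2=1·18+17=35,  q_2=1·1+1=2
a_3=1:  p_3=1·35+18=53,  q_3=1·2+1=3
fundamental: x₁=53, y₁=3  (since 2809 − 312·9 = 1)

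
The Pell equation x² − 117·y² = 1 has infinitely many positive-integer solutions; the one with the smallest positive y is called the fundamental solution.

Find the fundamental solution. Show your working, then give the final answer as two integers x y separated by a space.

d=117: √d = [10; 1,4,2,4,1,20] (ℓ=6, even), read p_5/q_5
k=0  a_k=10  p_k/q_k = 10/1
k=1  a_k=1  p_k/q_k = 11/1
k=2  a_k=4  p_k/q_k = 54/5
k=3  a_k=2  p_k/q_k = 119/11
k=4  a_k=4  p_k/q_k = 530/49
k=5  a_k=1  p_k/q_k = 649/60
(x₁, y₁) = (649, 60);  649² − 117·60² = 1 ✓

649 60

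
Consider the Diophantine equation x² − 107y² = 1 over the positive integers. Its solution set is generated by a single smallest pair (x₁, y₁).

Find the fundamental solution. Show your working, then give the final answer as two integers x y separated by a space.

√107 = [10; 2,1,9,1,2,20, …], period ℓ=6 (even) → k=5
step 0: (10, 1)  from 10·(1,0) + (0,1)
step 1: (21, 2)  from 2·(10,1) + (1,0)
step 2: (31, 3)  from 1·(21,2) + (10,1)
step 3: (300, 29)  from 9·(31,3) + (21,2)
step 4: (331, 32)  from 1·(300,29) + (31,3)
step 5: (962, 93)  from 2·(331,32) + (300,29)
(x₁, y₁) = (962, 93);  962² − 107·93² = 1 ✓

962 93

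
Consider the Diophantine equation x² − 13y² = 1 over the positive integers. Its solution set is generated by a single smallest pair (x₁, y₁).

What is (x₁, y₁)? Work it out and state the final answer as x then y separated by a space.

√13 → a₀=3, period (1,1,1,1,6); ℓ=5 odd so k=9
k=0  a_k=3  p_k/q_k = 3/1
…
k=2  a_k=1  p_k/q_k = 7/2
…
k=8  a_k=1  p_k/q_k = 393/109
k=9  a_k=1  p_k/q_k = 649/180
→ (649, 180).  Check: 649²=421201, 13·180²=421200, difference 1.

649 180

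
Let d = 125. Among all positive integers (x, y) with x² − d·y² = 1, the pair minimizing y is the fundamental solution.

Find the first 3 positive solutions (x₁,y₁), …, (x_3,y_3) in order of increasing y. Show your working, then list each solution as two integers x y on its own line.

930249 83204
1730726404001 154800875592
3220013013190122249 288006719437081612

d=125: √d = [11; 5,1,1,5,22] (ℓ=5, odd), read p_9/q_9
i=0: a=11 ⇒ p=11, q=1
i=1: a=5 ⇒ p=56, q=5
i=2: a=1 ⇒ p=67, q=6
i=3: a=1 ⇒ p=123, q=11
…
i=5: a=22 ⇒ p=15127, q=1353
i=6: a=5 ⇒ p=76317, q=6826
i=7: a=1 ⇒ p=91444, q=8179
i=8: a=1 ⇒ p=167761, q=15005
i=9: a=5 ⇒ p=930249, q=83204
fundamental: x₁=930249, y₁=83204  (since 865363202001 − 125·6922905616 = 1)
(x_2, y_2) = (930249·930249 + 125·83204·83204, 930249·83204 + 83204·930249) = (1730726404001, 154800875592)
(x_3, y_3) = (930249·1730726404001 + 125·83204·154800875592, 930249·154800875592 + 83204·1730726404001) = (3220013013190122249, 288006719437081612)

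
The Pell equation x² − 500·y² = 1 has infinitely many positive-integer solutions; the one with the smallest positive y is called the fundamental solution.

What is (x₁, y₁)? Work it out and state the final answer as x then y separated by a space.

d=500: √d = [22; 2,1,3,2,1,…,1,2,44] (ℓ=14, even), read p_13/q_13
i=0: a=22 ⇒ p=22, q=1
…
i=2: a=1 ⇒ p=67, q=3
i=3: a=3 ⇒ p=246, q=11
i=4: a=2 ⇒ p=559, q=25
i=5: a=1 ⇒ p=805, q=36
i=6: a=1 ⇒ p=1364, q=61
i=7: a=10 ⇒ p=14445, q=646
…
i=9: a=1 ⇒ p=30254, q=1353
…
i=11: a=3 ⇒ p=259205, q=11592
i=12: a=1 ⇒ p=335522, q=15005
i=13: a=2 ⇒ p=930249, q=41602
(x₁, y₁) = (930249, 41602);  930249² − 500·41602² = 1 ✓

930249 41602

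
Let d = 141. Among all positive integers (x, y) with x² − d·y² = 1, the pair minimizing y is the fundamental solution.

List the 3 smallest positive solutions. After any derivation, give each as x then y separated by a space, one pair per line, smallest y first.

√141 = [11; 1,6,1,22, …], period ℓ=4 (even) → k=3
step 0: (11, 1)  from 11·(1,0) + (0,1)
step 1: (12, 1)  from 1·(11,1) + (1,0)
step 2: (83, 7)  from 6·(12,1) + (11,1)
step 3: (95, 8)  from 1·(83,7) + (12,1)
→ (95, 8).  Check: 95²=9025, 141·8²=9024, difference 1.
(95+8√141)^2 = 18049 + 1520√141
(95+8√141)^3 = 3429215 + 288792√141

95 8
18049 1520
3429215 288792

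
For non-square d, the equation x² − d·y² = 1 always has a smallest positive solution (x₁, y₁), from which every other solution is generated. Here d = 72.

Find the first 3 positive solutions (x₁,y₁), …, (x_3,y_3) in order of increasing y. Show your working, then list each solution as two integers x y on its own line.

17 2
577 68
19601 2310

√72 → a₀=8, period (2,16); ℓ=2 even so k=1
step 0: (8, 1)  from 8·(1,0) + (0,1)
step 1: (17, 2)  from 2·(8,1) + (1,0)
fundamental: x₁=17, y₁=2  (since 289 − 72·4 = 1)
n=2: (17,2)∘(17,2) = (17·17+72·2·2, 17·2+2·17) = (577,68)
n=3: (577,68)∘(17,2) = (17·577+72·2·68, 17·68+2·577) = (19601,2310)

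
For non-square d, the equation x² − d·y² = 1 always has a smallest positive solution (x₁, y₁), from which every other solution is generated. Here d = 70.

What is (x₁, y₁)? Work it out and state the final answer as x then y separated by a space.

251 30

√70 → a₀=8, period (2,1,2,1,2,16); ℓ=6 even so k=5
k=0  a_k=8  p_k/q_k = 8/1
k=1  a_k=2  p_k/q_k = 17/2
k=2  a_k=1  p_k/q_k = 25/3
…
k=4  a_k=1  p_k/q_k = 92/11
k=5  a_k=2  p_k/q_k = 251/30
→ (251, 30).  Check: 251²=63001, 70·30²=63000, difference 1.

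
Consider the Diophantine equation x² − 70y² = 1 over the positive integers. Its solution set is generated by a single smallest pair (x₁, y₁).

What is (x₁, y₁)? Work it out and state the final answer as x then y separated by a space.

d=70: √d = [8; 2,1,2,1,2,16] (ℓ=6, even), read p_5/q_5
i=0: a=8 ⇒ p=8, q=1
…
i=3: a=2 ⇒ p=67, q=8
i=4: a=1 ⇒ p=92, q=11
i=5: a=2 ⇒ p=251, q=30
fundamental: x₁=251, y₁=30  (since 63001 − 70·900 = 1)

251 30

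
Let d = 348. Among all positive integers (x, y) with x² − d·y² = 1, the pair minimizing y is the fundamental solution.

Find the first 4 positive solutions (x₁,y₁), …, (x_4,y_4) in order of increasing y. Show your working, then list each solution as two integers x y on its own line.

d=348: √d = [18; 1,1,1,8,1,1,1,36] (ℓ=8, even), read p_7/q_7
step 0: (18, 1)  from 18·(1,0) + (0,1)
…
step 4: (485, 26)  from 8·(56,3) + (37,2)
…
step 6: (1026, 55)  from 1·(541,29) + (485,26)
step 7: (1567, 84)  from 1·(1026,55) + (541,29)
→ (1567, 84).  Check: 1567²=2455489, 348·84²=2455488, difference 1.
(x_2, y_2) = (1567·1567 + 348·84·84, 1567·84 + 84·1567) = (4910977, 263256)
(x_3, y_3) = (1567·4910977 + 348·84·263256, 1567·263256 + 84·4910977) = (15391000351, 825044220)
(x_4, y_4) = (1567·15391000351 + 348·84·825044220, 1567·825044220 + 84·15391000351) = (48235390189057, 2585688322224)

1567 84
4910977 263256
15391000351 825044220
48235390189057 2585688322224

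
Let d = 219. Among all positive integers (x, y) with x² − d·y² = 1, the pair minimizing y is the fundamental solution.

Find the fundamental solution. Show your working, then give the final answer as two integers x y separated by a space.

74 5

√219 = [14; 1,3,1,28, …], period ℓ=4 (even) → k=3
a_0=14:  p_0=14·1+0=14,  q_0=14·0+1=1
…
a_2=3:  p_2=3·15+14=59,  q_2=3·1+1=4
a_3=1:  p_3=1·59+15=74,  q_3=1·4+1=5
(x₁, y₁) = (74, 5);  74² − 219·5² = 1 ✓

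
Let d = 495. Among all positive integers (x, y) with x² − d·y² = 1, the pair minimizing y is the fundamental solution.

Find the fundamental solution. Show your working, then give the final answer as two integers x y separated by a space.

89 4

√495 = [22; 4,44, …], period ℓ=2 (even) → k=1
step 0: (22, 1)  from 22·(1,0) + (0,1)
step 1: (89, 4)  from 4·(22,1) + (1,0)
fundamental: x₁=89, y₁=4  (since 7921 − 495·16 = 1)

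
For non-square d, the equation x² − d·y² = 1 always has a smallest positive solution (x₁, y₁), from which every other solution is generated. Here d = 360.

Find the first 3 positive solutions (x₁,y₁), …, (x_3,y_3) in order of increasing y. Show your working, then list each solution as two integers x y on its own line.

√360 → a₀=18, period (1,36); ℓ=2 even so k=1
step 0: (18, 1)  from 18·(1,0) + (0,1)
step 1: (19, 1)  from 1·(18,1) + (1,0)
fundamental: x₁=19, y₁=1  (since 361 − 360·1 = 1)
k=2:  x_2 = 19·19+360·1·1 = 721,  y_2 = 19·1+1·19 = 38
k=3:  x_3 = 19·721+360·1·38 = 27379,  y_3 = 19·38+1·721 = 1443

19 1
721 38
27379 1443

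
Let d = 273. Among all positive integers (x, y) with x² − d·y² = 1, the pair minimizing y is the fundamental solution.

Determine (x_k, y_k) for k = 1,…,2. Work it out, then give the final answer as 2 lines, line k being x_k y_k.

√273 → a₀=16, period (1,1,10,1,1,32); ℓ=6 even so k=5
i=0: a=16 ⇒ p=16, q=1
…
i=2: a=1 ⇒ p=33, q=2
…
i=4: a=1 ⇒ p=380, q=23
i=5: a=1 ⇒ p=727, q=44
fundamental: x₁=727, y₁=44  (since 528529 − 273·1936 = 1)
(727+44√273)^2 = 1057057 + 63976√273

727 44
1057057 63976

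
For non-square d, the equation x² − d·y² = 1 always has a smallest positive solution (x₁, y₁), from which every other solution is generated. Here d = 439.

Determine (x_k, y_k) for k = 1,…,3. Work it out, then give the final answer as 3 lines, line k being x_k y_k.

440 21
387199 18480
340734680 16262379

d=439: √d = [20; 1,19,1,40] (ℓ=4, even), read p_3/q_3
i=0: a=20 ⇒ p=20, q=1
i=1: a=1 ⇒ p=21, q=1
i=2: a=19 ⇒ p=419, q=20
i=3: a=1 ⇒ p=440, q=21
(x₁, y₁) = (440, 21);  440² − 439·21² = 1 ✓
(x_2, y_2) = (440·440 + 439·21·21, 440·21 + 21·440) = (387199, 18480)
(x_3, y_3) = (440·387199 + 439·21·18480, 440·18480 + 21·387199) = (340734680, 16262379)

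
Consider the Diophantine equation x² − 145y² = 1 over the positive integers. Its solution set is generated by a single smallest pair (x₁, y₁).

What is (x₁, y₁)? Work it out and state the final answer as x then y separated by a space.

d=145: √d = [12; 24] (ℓ=1, odd), read p_1/q_1
step 0: (12, 1)  from 12·(1,0) + (0,1)
step 1: (289, 24)  from 24·(12,1) + (1,0)
→ (289, 24).  Check: 289²=83521, 145·24²=83520, difference 1.

289 24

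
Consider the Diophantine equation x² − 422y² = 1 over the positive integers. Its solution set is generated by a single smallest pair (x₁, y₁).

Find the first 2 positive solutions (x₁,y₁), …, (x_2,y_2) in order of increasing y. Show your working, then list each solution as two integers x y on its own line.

7022501 341850
98631040590001 4801283933700

√422 → a₀=20, period (1,1,5,2,1,…,1,1,40); ℓ=14 even so k=13
a_0=20:  p_0=20·1+0=20,  q_0=20·0+1=1
…
a_5=1:  p_5=1·493+226=719,  q_5=1·24+11=35
a_6=3:  p_6=3·719+493=2650,  q_6=3·35+24=129
…
a_8=3:  p_8=3·53719+2650=163807,  q_8=3·2615+129=7974
…
a_10=2:  p_10=2·217526+163807=598859,  q_10=2·10589+7974=29152
…
a_12=1:  p_12=1·3211821+598859=3810680,  q_12=1·156349+29152=185501
a_13=1:  p_13=1·3810680+3211821=7022501,  q_13=1·185501+156349=341850
(x₁, y₁) = (7022501, 341850);  7022501² − 422·341850² = 1 ✓
(x_2, y_2) = (7022501·7022501 + 422·341850·341850, 7022501·341850 + 341850·7022501) = (98631040590001, 4801283933700)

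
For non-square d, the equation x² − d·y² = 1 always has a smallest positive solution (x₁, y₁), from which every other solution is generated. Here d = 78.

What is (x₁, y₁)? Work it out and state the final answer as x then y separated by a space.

53 6

d=78: √d = [8; 1,4,1,16] (ℓ=4, even), read p_3/q_3
step 0: (8, 1)  from 8·(1,0) + (0,1)
…
step 2: (44, 5)  from 4·(9,1) + (8,1)
step 3: (53, 6)  from 1·(44,5) + (9,1)
→ (53, 6).  Check: 53²=2809, 78·6²=2808, difference 1.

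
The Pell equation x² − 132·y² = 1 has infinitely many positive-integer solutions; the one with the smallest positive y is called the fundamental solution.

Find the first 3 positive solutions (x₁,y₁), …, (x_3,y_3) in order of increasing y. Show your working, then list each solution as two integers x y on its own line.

√132 → a₀=11, period (2,22); ℓ=2 even so k=1
a_0=11:  p_0=11·1+0=11,  q_0=11·0+1=1
a_1=2:  p_1=2·11+1=23,  q_1=2·1+0=2
→ (23, 2).  Check: 23²=529, 132·2²=528, difference 1.
(23+2√132)^2 = 1057 + 92√132
(23+2√132)^3 = 48599 + 4230√132

23 2
1057 92
48599 4230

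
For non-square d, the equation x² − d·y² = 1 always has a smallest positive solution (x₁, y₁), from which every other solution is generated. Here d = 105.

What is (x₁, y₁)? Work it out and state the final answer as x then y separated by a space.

√105 = [10; 4,20, …], period ℓ=2 (even) → k=1
i=0: a=10 ⇒ p=10, q=1
i=1: a=4 ⇒ p=41, q=4
(x₁, y₁) = (41, 4);  41² − 105·4² = 1 ✓

41 4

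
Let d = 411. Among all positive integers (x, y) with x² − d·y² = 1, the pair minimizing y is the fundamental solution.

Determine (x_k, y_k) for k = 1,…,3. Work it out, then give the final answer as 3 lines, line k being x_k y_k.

d=411: √d = [20; 3,1,1,1,19,1,1,1,3,40] (ℓ=10, even), read p_9/q_9
i=0: a=20 ⇒ p=20, q=1
…
i=3: a=1 ⇒ p=142, q=7
…
i=8: a=1 ⇒ p=13583, q=670
i=9: a=3 ⇒ p=49730, q=2453
fundamental: x₁=49730, y₁=2453  (since 2473072900 − 411·6017209 = 1)
k=2:  x_2 = 49730·49730+411·2453·2453 = 4946145799,  y_2 = 49730·2453+2453·49730 = 243975380
k=3:  x_3 = 49730·4946145799+411·2453·243975380 = 491943661118810,  y_3 = 49730·243975380+2453·4946145799 = 24265791292347

49730 2453
4946145799 243975380
491943661118810 24265791292347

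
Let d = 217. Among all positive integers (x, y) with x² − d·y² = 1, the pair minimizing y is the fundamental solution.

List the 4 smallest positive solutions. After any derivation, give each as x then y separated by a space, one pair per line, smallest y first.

[14; 1,2,1,2,1,…,2,1,28] for √217; ℓ=16 ⇒ convergent index 15
k=0  a_k=14  p_k/q_k = 14/1
…
k=3  a_k=1  p_k/q_k = 59/4
k=4  a_k=2  p_k/q_k = 162/11
k=5  a_k=1  p_k/q_k = 221/15
k=6  a_k=1  p_k/q_k = 383/26
…
k=10  a_k=1  p_k/q_k = 154218/10469
…
k=13  a_k=1  p_k/q_k = 1034361/70217
k=14  a_k=2  p_k/q_k = 2809702/190735
k=15  a_k=1  p_k/q_k = 3844063/260952
fundamental: x₁=3844063, y₁=260952  (since 14776820347969 − 217·68095946304 = 1)
n=2: (3844063,260952)∘(3844063,260952) = (3844063·3844063+217·260952·260952, 3844063·260952+260952·3844063) = (29553640695937,2006231855952)
n=3: (29553640695937,2006231855952)∘(3844063,260952) = (3844063·29553640695937+217·260952·2006231855952, 3844063·2006231855952+260952·29553640695937) = (227212113429087499999,15424163293772565000)
n=4: (227212113429087499999,15424163293772565000)∘(3844063,260952) = (3844063·227212113429087499999+217·260952·15424163293772565000, 3844063·15424163293772565000+260952·227212113429087499999) = (1746835356769087211376615937,118582910847096488831334048)

3844063 260952
29553640695937 2006231855952
227212113429087499999 15424163293772565000
1746835356769087211376615937 118582910847096488831334048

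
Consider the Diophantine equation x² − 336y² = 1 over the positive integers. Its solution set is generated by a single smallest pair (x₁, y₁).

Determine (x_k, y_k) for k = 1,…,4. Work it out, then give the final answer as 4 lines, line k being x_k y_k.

√336 → a₀=18, period (3,36); ℓ=2 even so k=1
k=0  a_k=18  p_k/q_k = 18/1
k=1  a_k=3  p_k/q_k = 55/3
(x₁, y₁) = (55, 3);  55² − 336·3² = 1 ✓
k=2:  x_2 = 55·55+336·3·3 = 6049,  y_2 = 55·3+3·55 = 330
k=3:  x_3 = 55·6049+336·3·330 = 665335,  y_3 = 55·330+3·6049 = 36297
k=4:  x_4 = 55·665335+336·3·36297 = 73180801,  y_4 = 55·36297+3·665335 = 3992340

55 3
6049 330
665335 36297
73180801 3992340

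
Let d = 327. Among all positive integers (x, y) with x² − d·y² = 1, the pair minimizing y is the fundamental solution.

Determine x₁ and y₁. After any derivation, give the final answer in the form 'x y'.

√327 = [18; 12,36, …], period ℓ=2 (even) → k=1
a_0=18:  p_0=18·1+0=18,  q_0=18·0+1=1
a_1=12:  p_1=12·18+1=217,  q_1=12·1+0=12
(x₁, y₁) = (217, 12);  217² − 327·12² = 1 ✓

217 12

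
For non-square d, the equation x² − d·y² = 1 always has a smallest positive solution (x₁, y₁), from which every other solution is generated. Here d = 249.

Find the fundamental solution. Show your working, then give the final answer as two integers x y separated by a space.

√249 = [15; 1,3,1,1,5,…,3,1,30, …], period ℓ=16 (even) → k=15
a_0=15:  p_0=15·1+0=15,  q_0=15·0+1=1
…
a_5=5:  p_5=5·142+79=789,  q_5=5·9+5=50
a_6=1:  p_6=1·789+142=931,  q_6=1·50+9=59
…
a_9=3:  p_9=3·36751+3582=113835,  q_9=3·2329+227=7214
…
a_11=5:  p_11=5·150586+113835=866765,  q_11=5·9543+7214=54929
…
a_14=3:  p_14=3·1884116+1017351=6669699,  q_14=3·119401+64472=422675
a_15=1:  p_15=1·6669699+1884116=8553815,  q_15=1·422675+119401=542076
→ (8553815, 542076).  Check: 8553815²=73167751054225, 249·542076²=73167751054224, difference 1.

8553815 542076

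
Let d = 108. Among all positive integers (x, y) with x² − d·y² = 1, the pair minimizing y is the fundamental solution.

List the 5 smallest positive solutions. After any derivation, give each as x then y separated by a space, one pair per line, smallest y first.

d=108: √d = [10; 2,1,1,4,1,1,2,20] (ℓ=8, even), read p_7/q_7
a_0=10:  p_0=10·1+0=10,  q_0=10·0+1=1
…
a_2=1:  p_2=1·21+10=31,  q_2=1·2+1=3
a_3=1:  p_3=1·31+21=52,  q_3=1·3+2=5
…
a_5=1:  p_5=1·239+52=291,  q_5=1·23+5=28
a_6=1:  p_6=1·291+239=530,  q_6=1·28+23=51
a_7=2:  p_7=2·530+291=1351,  q_7=2·51+28=130
→ (1351, 130).  Check: 1351²=1825201, 108·130²=1825200, difference 1.
(1351+130√108)^2 = 3650401 + 351260√108
(1351+130√108)^3 = 9863382151 + 949104390√108
(1351+130√108)^4 = 26650854921601 + 2564479710520√108
(1351+130√108)^5 = 72010600134783751 + 6929223228720650√108

1351 130
3650401 351260
9863382151 949104390
26650854921601 2564479710520
72010600134783751 6929223228720650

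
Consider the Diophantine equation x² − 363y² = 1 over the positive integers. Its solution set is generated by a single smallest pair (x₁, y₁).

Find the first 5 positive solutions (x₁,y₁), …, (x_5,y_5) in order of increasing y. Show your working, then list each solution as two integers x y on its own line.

√363 = [19; 19,38, …], period ℓ=2 (even) → k=1
a_0=19:  p_0=19·1+0=19,  q_0=19·0+1=1
a_1=19:  p_1=19·19+1=362,  q_1=19·1+0=19
fundamental: x₁=362, y₁=19  (since 131044 − 363·361 = 1)
n=2: (362,19)∘(362,19) = (362·362+363·19·19, 362·19+19·362) = (262087,13756)
n=3: (262087,13756)∘(362,19) = (362·262087+363·19·13756, 362·13756+19·262087) = (189750626,9959325)
n=4: (189750626,9959325)∘(362,19) = (362·189750626+363·19·9959325, 362·9959325+19·189750626) = (137379191137,7210537544)
n=5: (137379191137,7210537544)∘(362,19) = (362·137379191137+363·19·7210537544, 362·7210537544+19·137379191137) = (99462344632562,5220419222531)

362 19
262087 13756
189750626 9959325
137379191137 7210537544
99462344632562 5220419222531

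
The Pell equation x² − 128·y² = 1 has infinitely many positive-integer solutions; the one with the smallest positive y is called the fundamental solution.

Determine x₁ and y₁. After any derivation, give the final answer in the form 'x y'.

√128 = [11; 3,5,3,22, …], period ℓ=4 (even) → k=3
k=0  a_k=11  p_k/q_k = 11/1
k=1  a_k=3  p_k/q_k = 34/3
k=2  a_k=5  p_k/q_k = 181/16
k=3  a_k=3  p_k/q_k = 577/51
fundamental: x₁=577, y₁=51  (since 332929 − 128·2601 = 1)

577 51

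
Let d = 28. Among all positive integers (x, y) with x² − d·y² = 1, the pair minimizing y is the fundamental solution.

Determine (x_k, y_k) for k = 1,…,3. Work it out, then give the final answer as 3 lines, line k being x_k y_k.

√28 → a₀=5, period (3,2,3,10); ℓ=4 even so k=3
i=0: a=5 ⇒ p=5, q=1
i=1: a=3 ⇒ p=16, q=3
i=2: a=2 ⇒ p=37, q=7
i=3: a=3 ⇒ p=127, q=24
→ (127, 24).  Check: 127²=16129, 28·24²=16128, difference 1.
(127+24√28)^2 = 32257 + 6096√28
(127+24√28)^3 = 8193151 + 1548360√28

127 24
32257 6096
8193151 1548360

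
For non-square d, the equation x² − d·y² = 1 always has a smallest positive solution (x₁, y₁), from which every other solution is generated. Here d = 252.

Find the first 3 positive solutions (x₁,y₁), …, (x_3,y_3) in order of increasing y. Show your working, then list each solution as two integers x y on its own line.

d=252: √d = [15; 1,6,1,30] (ℓ=4, even), read p_3/q_3
i=0: a=15 ⇒ p=15, q=1
i=1: a=1 ⇒ p=16, q=1
i=2: a=6 ⇒ p=111, q=7
i=3: a=1 ⇒ p=127, q=8
(x₁, y₁) = (127, 8);  127² − 252·8² = 1 ✓
(x_2, y_2) = (127·127 + 252·8·8, 127·8 + 8·127) = (32257, 2032)
(x_3, y_3) = (127·32257 + 252·8·2032, 127·2032 + 8·32257) = (8193151, 516120)

127 8
32257 2032
8193151 516120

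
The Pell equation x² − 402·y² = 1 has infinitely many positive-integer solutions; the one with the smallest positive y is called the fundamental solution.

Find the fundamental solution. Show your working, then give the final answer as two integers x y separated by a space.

401 20

√402 = [20; 20,40, …], period ℓ=2 (even) → k=1
a_0=20:  p_0=20·1+0=20,  q_0=20·0+1=1
a_1=20:  p_1=20·20+1=401,  q_1=20·1+0=20
→ (401, 20).  Check: 401²=160801, 402·20²=160800, difference 1.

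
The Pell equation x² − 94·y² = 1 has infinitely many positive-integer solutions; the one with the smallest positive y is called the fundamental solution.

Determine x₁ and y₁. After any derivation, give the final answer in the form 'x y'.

2143295 221064

[9; 1,2,3,1,1,…,2,1,18] for √94; ℓ=16 ⇒ convergent index 15
a_0=9:  p_0=9·1+0=9,  q_0=9·0+1=1
a_1=1:  p_1=1·9+1=10,  q_1=1·1+0=1
a_2=2:  p_2=2·10+9=29,  q_2=2·1+1=3
…
a_5=1:  p_5=1·126+97=223,  q_5=1·13+10=23
…
a_9=1:  p_9=1·12953+1464=14417,  q_9=1·1336+151=1487
a_10=5:  p_10=5·14417+12953=85038,  q_10=5·1487+1336=8771
a_11=1:  p_11=1·85038+14417=99455,  q_11=1·8771+1487=10258
a_12=1:  p_12=1·99455+85038=184493,  q_12=1·10258+8771=19029
…
a_14=2:  p_14=2·652934+184493=1490361,  q_14=2·67345+19029=153719
a_15=1:  p_15=1·1490361+652934=2143295,  q_15=1·153719+67345=221064
(x₁, y₁) = (2143295, 221064);  2143295² − 94·221064² = 1 ✓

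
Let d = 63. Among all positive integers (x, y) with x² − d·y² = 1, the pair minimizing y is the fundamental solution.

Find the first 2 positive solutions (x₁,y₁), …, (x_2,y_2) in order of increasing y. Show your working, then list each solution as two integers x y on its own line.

√63 = [7; 1,14, …], period ℓ=2 (even) → k=1
step 0: (7, 1)  from 7·(1,0) + (0,1)
step 1: (8, 1)  from 1·(7,1) + (1,0)
fundamental: x₁=8, y₁=1  (since 64 − 63·1 = 1)
(8+1√63)^2 = 127 + 16√63

8 1
127 16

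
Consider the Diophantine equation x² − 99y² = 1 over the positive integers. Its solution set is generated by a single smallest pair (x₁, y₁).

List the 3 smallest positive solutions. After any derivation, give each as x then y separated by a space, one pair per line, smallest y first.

10 1
199 20
3970 399

d=99: √d = [9; 1,18] (ℓ=2, even), read p_1/q_1
k=0  a_k=9  p_k/q_k = 9/1
k=1  a_k=1  p_k/q_k = 10/1
→ (10, 1).  Check: 10²=100, 99·1²=99, difference 1.
n=2: (10,1)∘(10,1) = (10·10+99·1·1, 10·1+1·10) = (199,20)
n=3: (199,20)∘(10,1) = (10·199+99·1·20, 10·20+1·199) = (3970,399)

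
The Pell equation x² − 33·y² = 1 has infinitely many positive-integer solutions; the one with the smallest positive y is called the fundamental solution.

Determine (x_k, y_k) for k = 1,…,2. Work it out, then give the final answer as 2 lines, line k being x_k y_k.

23 4
1057 184

√33 = [5; 1,2,1,10, …], period ℓ=4 (even) → k=3
k=0  a_k=5  p_k/q_k = 5/1
k=1  a_k=1  p_k/q_k = 6/1
k=2  a_k=2  p_k/q_k = 17/3
k=3  a_k=1  p_k/q_k = 23/4
→ (23, 4).  Check: 23²=529, 33·4²=528, difference 1.
(x_2, y_2) = (23·23 + 33·4·4, 23·4 + 4·23) = (1057, 184)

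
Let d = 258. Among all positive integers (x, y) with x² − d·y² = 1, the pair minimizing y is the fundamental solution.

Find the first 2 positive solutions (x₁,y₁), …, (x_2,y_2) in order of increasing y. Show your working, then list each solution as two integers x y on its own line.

[16; 16,32] for √258; ℓ=2 ⇒ convergent index 1
step 0: (16, 1)  from 16·(1,0) + (0,1)
step 1: (257, 16)  from 16·(16,1) + (1,0)
→ (257, 16).  Check: 257²=66049, 258·16²=66048, difference 1.
(257+16√258)^2 = 132097 + 8224√258

257 16
132097 8224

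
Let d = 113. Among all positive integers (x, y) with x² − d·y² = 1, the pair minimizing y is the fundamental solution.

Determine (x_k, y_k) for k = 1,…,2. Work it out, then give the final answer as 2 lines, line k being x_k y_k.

1204353 113296
2900932297217 272896754976

√113 = [10; 1,1,1,2,2,1,1,1,20, …], period ℓ=9 (odd) → k=17
step 0: (10, 1)  from 10·(1,0) + (0,1)
…
step 6: (287, 27)  from 1·(202,19) + (85,8)
step 7: (489, 46)  from 1·(287,27) + (202,19)
…
step 11: (32794, 3085)  from 1·(16785,1579) + (16009,1506)
…
step 13: (131952, 12413)  from 2·(49579,4664) + (32794,3085)
…
step 16: (758918, 71393)  from 1·(445435,41903) + (313483,29490)
step 17: (1204353, 113296)  from 1·(758918,71393) + (445435,41903)
(x₁, y₁) = (1204353, 113296);  1204353² − 113·113296² = 1 ✓
n=2: (1204353,113296)∘(1204353,113296) = (1204353·1204353+113·113296·113296, 1204353·113296+113296·1204353) = (2900932297217,272896754976)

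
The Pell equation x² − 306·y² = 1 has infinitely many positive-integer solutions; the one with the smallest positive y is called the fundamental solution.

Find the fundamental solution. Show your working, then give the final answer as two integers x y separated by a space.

d=306: √d = [17; 2,34] (ℓ=2, even), read p_1/q_1
k=0  a_k=17  p_k/q_k = 17/1
k=1  a_k=2  p_k/q_k = 35/2
→ (35, 2).  Check: 35²=1225, 306·2²=1224, difference 1.

35 2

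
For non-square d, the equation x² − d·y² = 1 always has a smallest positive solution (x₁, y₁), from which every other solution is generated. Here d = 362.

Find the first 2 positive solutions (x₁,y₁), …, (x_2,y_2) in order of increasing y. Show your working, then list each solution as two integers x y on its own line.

√362 = [19; 38, …], period ℓ=1 (odd) → k=1
step 0: (19, 1)  from 19·(1,0) + (0,1)
step 1: (723, 38)  from 38·(19,1) + (1,0)
→ (723, 38).  Check: 723²=522729, 362·38²=522728, difference 1.
k=2:  x_2 = 723·723+362·38·38 = 1045457,  y_2 = 723·38+38·723 = 54948

723 38
1045457 54948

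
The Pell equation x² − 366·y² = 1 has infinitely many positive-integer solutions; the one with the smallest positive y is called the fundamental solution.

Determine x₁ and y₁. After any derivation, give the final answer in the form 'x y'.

907925 47458

√366 → a₀=19, period (7,1,1,1,2,12,2,1,1,1,7,38); ℓ=12 even so k=11
step 0: (19, 1)  from 19·(1,0) + (0,1)
step 1: (134, 7)  from 7·(19,1) + (1,0)
step 2: (153, 8)  from 1·(134,7) + (19,1)
step 3: (287, 15)  from 1·(153,8) + (134,7)
step 4: (440, 23)  from 1·(287,15) + (153,8)
…
step 6: (14444, 755)  from 12·(1167,61) + (440,23)
step 7: (30055, 1571)  from 2·(14444,755) + (1167,61)
step 8: (44499, 2326)  from 1·(30055,1571) + (14444,755)
step 9: (74554, 3897)  from 1·(44499,2326) + (30055,1571)
step 10: (119053, 6223)  from 1·(74554,3897) + (44499,2326)
step 11: (907925, 47458)  from 7·(119053,6223) + (74554,3897)
→ (907925, 47458).  Check: 907925²=824327805625, 366·47458²=824327805624, difference 1.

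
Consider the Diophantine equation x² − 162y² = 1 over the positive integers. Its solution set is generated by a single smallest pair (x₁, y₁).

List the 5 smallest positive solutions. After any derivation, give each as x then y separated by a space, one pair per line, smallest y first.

d=162: √d = [12; 1,2,1,2,12,2,1,2,1,24] (ℓ=10, even), read p_9/q_9
i=0: a=12 ⇒ p=12, q=1
i=1: a=1 ⇒ p=13, q=1
i=2: a=2 ⇒ p=38, q=3
i=3: a=1 ⇒ p=51, q=4
i=4: a=2 ⇒ p=140, q=11
i=5: a=12 ⇒ p=1731, q=136
i=6: a=2 ⇒ p=3602, q=283
…
i=8: a=2 ⇒ p=14268, q=1121
i=9: a=1 ⇒ p=19601, q=1540
(x₁, y₁) = (19601, 1540);  19601² − 162·1540² = 1 ✓
(x_2, y_2) = (19601·19601 + 162·1540·1540, 19601·1540 + 1540·19601) = (768398401, 60371080)
(x_3, y_3) = (19601·768398401 + 162·1540·60371080, 19601·60371080 + 1540·768398401) = (30122754096401, 2366667076620)
(x_4, y_4) = (19601·30122754096401 + 162·1540·2366667076620, 19601·2366667076620 + 1540·30122754096401) = (1180872205318713601, 92778082677286160)
(x_5, y_5) = (19601·1180872205318713601 + 162·1540·92778082677286160, 19601·92778082677286160 + 1540·1180872205318713601) = (46292552162781456490001, 3637086394748304967700)

19601 1540
768398401 60371080
30122754096401 2366667076620
1180872205318713601 92778082677286160
46292552162781456490001 3637086394748304967700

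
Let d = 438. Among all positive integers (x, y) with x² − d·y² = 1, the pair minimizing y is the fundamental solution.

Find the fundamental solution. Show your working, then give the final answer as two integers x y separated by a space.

293 14

√438 = [20; 1,12,1,40, …], period ℓ=4 (even) → k=3
a_0=20:  p_0=20·1+0=20,  q_0=20·0+1=1
a_1=1:  p_1=1·20+1=21,  q_1=1·1+0=1
a_2=12:  p_2=12·21+20=272,  q_2=12·1+1=13
a_3=1:  p_3=1·272+21=293,  q_3=1·13+1=14
→ (293, 14).  Check: 293²=85849, 438·14²=85848, difference 1.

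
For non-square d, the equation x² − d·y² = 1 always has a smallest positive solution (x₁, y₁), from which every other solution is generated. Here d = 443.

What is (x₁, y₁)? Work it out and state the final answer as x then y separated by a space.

442 21

√443 = [21; 21,42, …], period ℓ=2 (even) → k=1
k=0  a_k=21  p_k/q_k = 21/1
k=1  a_k=21  p_k/q_k = 442/21
→ (442, 21).  Check: 442²=195364, 443·21²=195363, difference 1.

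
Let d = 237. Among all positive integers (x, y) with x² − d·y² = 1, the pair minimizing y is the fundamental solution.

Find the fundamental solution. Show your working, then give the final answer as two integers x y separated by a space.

d=237: √d = [15; 2,1,1,7,10,7,1,1,2,30] (ℓ=10, even), read p_9/q_9
k=0  a_k=15  p_k/q_k = 15/1
k=1  a_k=2  p_k/q_k = 31/2
k=2  a_k=1  p_k/q_k = 46/3
…
k=4  a_k=7  p_k/q_k = 585/38
k=5  a_k=10  p_k/q_k = 5927/385
…
k=8  a_k=1  p_k/q_k = 90075/5851
k=9  a_k=2  p_k/q_k = 228151/14820
→ (228151, 14820).  Check: 228151²=52052878801, 237·14820²=52052878800, difference 1.

228151 14820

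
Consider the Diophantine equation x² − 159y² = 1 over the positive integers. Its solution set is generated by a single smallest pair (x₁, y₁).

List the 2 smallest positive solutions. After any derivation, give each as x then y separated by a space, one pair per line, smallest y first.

1324 105
3505951 278040

[12; 1,1,1,1,3,1,1,1,1,24] for √159; ℓ=10 ⇒ convergent index 9
i=0: a=12 ⇒ p=12, q=1
…
i=7: a=1 ⇒ p=517, q=41
i=8: a=1 ⇒ p=807, q=64
i=9: a=1 ⇒ p=1324, q=105
fundamental: x₁=1324, y₁=105  (since 1752976 − 159·11025 = 1)
(x_2, y_2) = (1324·1324 + 159·105·105, 1324·105 + 105·1324) = (3505951, 278040)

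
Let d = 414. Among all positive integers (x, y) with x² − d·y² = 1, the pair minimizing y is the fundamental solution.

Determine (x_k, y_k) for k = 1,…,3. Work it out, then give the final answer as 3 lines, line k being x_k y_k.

d=414: √d = [20; 2,1,7,2,7,1,2,40] (ℓ=8, even), read p_7/q_7
a_0=20:  p_0=20·1+0=20,  q_0=20·0+1=1
a_1=2:  p_1=2·20+1=41,  q_1=2·1+0=2
a_2=1:  p_2=1·41+20=61,  q_2=1·2+1=3
…
a_4=2:  p_4=2·468+61=997,  q_4=2·23+3=49
…
a_6=1:  p_6=1·7447+997=8444,  q_6=1·366+49=415
a_7=2:  p_7=2·8444+7447=24335,  q_7=2·415+366=1196
→ (24335, 1196).  Check: 24335²=592192225, 414·1196²=592192224, difference 1.
(x_2, y_2) = (24335·24335 + 414·1196·1196, 24335·1196 + 1196·24335) = (1184384449, 58209320)
(x_3, y_3) = (24335·1184384449 + 414·1196·58209320, 24335·58209320 + 1196·1184384449) = (57643991108495, 2833047603204)

24335 1196
1184384449 58209320
57643991108495 2833047603204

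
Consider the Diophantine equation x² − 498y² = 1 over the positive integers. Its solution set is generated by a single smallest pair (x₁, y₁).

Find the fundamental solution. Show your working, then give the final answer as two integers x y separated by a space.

d=498: √d = [22; 3,6,22,6,3,44] (ℓ=6, even), read p_5/q_5
step 0: (22, 1)  from 22·(1,0) + (0,1)
step 1: (67, 3)  from 3·(22,1) + (1,0)
…
step 3: (9395, 421)  from 22·(424,19) + (67,3)
step 4: (56794, 2545)  from 6·(9395,421) + (424,19)
step 5: (179777, 8056)  from 3·(56794,2545) + (9395,421)
→ (179777, 8056).  Check: 179777²=32319769729, 498·8056²=32319769728, difference 1.

179777 8056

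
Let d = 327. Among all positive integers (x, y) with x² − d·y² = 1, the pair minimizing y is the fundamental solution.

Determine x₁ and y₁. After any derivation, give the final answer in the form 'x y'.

217 12

d=327: √d = [18; 12,36] (ℓ=2, even), read p_1/q_1
a_0=18:  p_0=18·1+0=18,  q_0=18·0+1=1
a_1=12:  p_1=12·18+1=217,  q_1=12·1+0=12
→ (217, 12).  Check: 217²=47089, 327·12²=47088, difference 1.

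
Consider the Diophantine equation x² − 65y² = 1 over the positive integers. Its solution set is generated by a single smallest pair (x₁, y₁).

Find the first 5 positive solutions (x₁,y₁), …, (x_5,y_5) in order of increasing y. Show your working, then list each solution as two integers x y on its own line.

129 16
33281 4128
8586369 1065008
2215249921 274767936
571525893249 70889062480

√65 = [8; 16, …], period ℓ=1 (odd) → k=1
step 0: (8, 1)  from 8·(1,0) + (0,1)
step 1: (129, 16)  from 16·(8,1) + (1,0)
→ (129, 16).  Check: 129²=16641, 65·16²=16640, difference 1.
k=2:  x_2 = 129·129+65·16·16 = 33281,  y_2 = 129·16+16·129 = 4128
k=3:  x_3 = 129·33281+65·16·4128 = 8586369,  y_3 = 129·4128+16·33281 = 1065008
k=4:  x_4 = 129·8586369+65·16·1065008 = 2215249921,  y_4 = 129·1065008+16·8586369 = 274767936
k=5:  x_5 = 129·2215249921+65·16·274767936 = 571525893249,  y_5 = 129·274767936+16·2215249921 = 70889062480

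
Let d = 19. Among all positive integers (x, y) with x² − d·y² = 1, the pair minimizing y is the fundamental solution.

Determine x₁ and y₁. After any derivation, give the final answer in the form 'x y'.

√19 → a₀=4, period (2,1,3,1,2,8); ℓ=6 even so k=5
a_0=4:  p_0=4·1+0=4,  q_0=4·0+1=1
a_1=2:  p_1=2·4+1=9,  q_1=2·1+0=2
…
a_3=3:  p_3=3·13+9=48,  q_3=3·3+2=11
a_4=1:  p_4=1·48+13=61,  q_4=1·11+3=14
a_5=2:  p_5=2·61+48=170,  q_5=2·14+11=39
(x₁, y₁) = (170, 39);  170² − 19·39² = 1 ✓

170 39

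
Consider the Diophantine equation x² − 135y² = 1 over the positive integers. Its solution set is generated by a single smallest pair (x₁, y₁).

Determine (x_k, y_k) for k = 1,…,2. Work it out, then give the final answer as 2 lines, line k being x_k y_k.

244 21
119071 10248

√135 → a₀=11, period (1,1,1,1,1,1,1,22); ℓ=8 even so k=7
a_0=11:  p_0=11·1+0=11,  q_0=11·0+1=1
a_1=1:  p_1=1·11+1=12,  q_1=1·1+0=1
…
a_5=1:  p_5=1·58+35=93,  q_5=1·5+3=8
a_6=1:  p_6=1·93+58=151,  q_6=1·8+5=13
a_7=1:  p_7=1·151+93=244,  q_7=1·13+8=21
fundamental: x₁=244, y₁=21  (since 59536 − 135·441 = 1)
(244+21√135)^2 = 119071 + 10248√135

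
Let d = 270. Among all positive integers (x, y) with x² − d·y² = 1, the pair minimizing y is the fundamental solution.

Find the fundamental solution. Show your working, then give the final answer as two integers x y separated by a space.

√270 → a₀=16, period (2,3,6,3,2,32); ℓ=6 even so k=5
i=0: a=16 ⇒ p=16, q=1
i=1: a=2 ⇒ p=33, q=2
…
i=4: a=3 ⇒ p=2284, q=139
i=5: a=2 ⇒ p=5291, q=322
(x₁, y₁) = (5291, 322);  5291² − 270·322² = 1 ✓

5291 322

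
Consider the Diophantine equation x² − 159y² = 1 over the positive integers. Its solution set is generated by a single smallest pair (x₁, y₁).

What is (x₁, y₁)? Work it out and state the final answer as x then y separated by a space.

1324 105

√159 = [12; 1,1,1,1,3,1,1,1,1,24, …], period ℓ=10 (even) → k=9
step 0: (12, 1)  from 12·(1,0) + (0,1)
…
step 5: (227, 18)  from 3·(63,5) + (38,3)
…
step 8: (807, 64)  from 1·(517,41) + (290,23)
step 9: (1324, 105)  from 1·(807,64) + (517,41)
→ (1324, 105).  Check: 1324²=1752976, 159·105²=1752975, difference 1.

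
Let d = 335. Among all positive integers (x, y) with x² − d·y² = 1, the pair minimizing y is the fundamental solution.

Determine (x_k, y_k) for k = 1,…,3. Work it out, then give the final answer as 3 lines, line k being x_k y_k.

√335 = [18; 3,3,3,36, …], period ℓ=4 (even) → k=3
step 0: (18, 1)  from 18·(1,0) + (0,1)
step 1: (55, 3)  from 3·(18,1) + (1,0)
step 2: (183, 10)  from 3·(55,3) + (18,1)
step 3: (604, 33)  from 3·(183,10) + (55,3)
(x₁, y₁) = (604, 33);  604² − 335·33² = 1 ✓
n=2: (604,33)∘(604,33) = (604·604+335·33·33, 604·33+33·604) = (729631,39864)
n=3: (729631,39864)∘(604,33) = (604·729631+335·33·39864, 604·39864+33·729631) = (881393644,48155679)

604 33
729631 39864
881393644 48155679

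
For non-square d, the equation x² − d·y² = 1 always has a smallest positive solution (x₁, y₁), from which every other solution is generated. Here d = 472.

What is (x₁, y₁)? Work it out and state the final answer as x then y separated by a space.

306917 14127

√472 = [21; 1,2,1,1,1,…,2,1,42, …], period ℓ=14 (even) → k=13
a_0=21:  p_0=21·1+0=21,  q_0=21·0+1=1
a_1=1:  p_1=1·21+1=22,  q_1=1·1+0=1
…
a_5=1:  p_5=1·152+87=239,  q_5=1·7+4=11
…
a_9=1:  p_9=1·24224+5779=30003,  q_9=1·1115+266=1381
a_10=1:  p_10=1·30003+24224=54227,  q_10=1·1381+1115=2496
a_11=1:  p_11=1·54227+30003=84230,  q_11=1·2496+1381=3877
a_12=2:  p_12=2·84230+54227=222687,  q_12=2·3877+2496=10250
a_13=1:  p_13=1·222687+84230=306917,  q_13=1·10250+3877=14127
→ (306917, 14127).  Check: 306917²=94198044889, 472·14127²=94198044888, difference 1.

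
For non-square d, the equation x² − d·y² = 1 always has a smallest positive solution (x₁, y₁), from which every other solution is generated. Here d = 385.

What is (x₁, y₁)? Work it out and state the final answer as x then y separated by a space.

95831 4884

√385 → a₀=19, period (1,1,1,1,1,…,1,1,38); ℓ=16 even so k=15
k=0  a_k=19  p_k/q_k = 19/1
k=1  a_k=1  p_k/q_k = 20/1
…
k=3  a_k=1  p_k/q_k = 59/3
k=4  a_k=1  p_k/q_k = 98/5
…
k=7  a_k=1  p_k/q_k = 726/37
…
k=10  a_k=3  p_k/q_k = 10262/523
k=11  a_k=1  p_k/q_k = 13009/663
k=12  a_k=1  p_k/q_k = 23271/1186
k=13  a_k=1  p_k/q_k = 36280/1849
k=14  a_k=1  p_k/q_k = 59551/3035
k=15  a_k=1  p_k/q_k = 95831/4884
(x₁, y₁) = (95831, 4884);  95831² − 385·4884² = 1 ✓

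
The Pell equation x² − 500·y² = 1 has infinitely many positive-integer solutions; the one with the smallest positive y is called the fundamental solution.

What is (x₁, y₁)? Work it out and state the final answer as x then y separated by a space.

d=500: √d = [22; 2,1,3,2,1,…,1,2,44] (ℓ=14, even), read p_13/q_13
k=0  a_k=22  p_k/q_k = 22/1
…
k=3  a_k=3  p_k/q_k = 246/11
k=4  a_k=2  p_k/q_k = 559/25
…
k=6  a_k=1  p_k/q_k = 1364/61
k=7  a_k=10  p_k/q_k = 14445/646
k=8  a_k=1  p_k/q_k = 15809/707
k=9  a_k=1  p_k/q_k = 30254/1353
k=10  a_k=2  p_k/q_k = 76317/3413
k=11  a_k=3  p_k/q_k = 259205/11592
k=12  a_k=1  p_k/q_k = 335522/15005
k=13  a_k=2  p_k/q_k = 930249/41602
→ (930249, 41602).  Check: 930249²=865363202001, 500·41602²=865363202000, difference 1.

930249 41602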